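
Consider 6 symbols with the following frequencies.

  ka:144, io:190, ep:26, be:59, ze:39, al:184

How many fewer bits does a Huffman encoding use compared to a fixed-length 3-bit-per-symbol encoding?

453

Fixed-length: 3 bits × 642 symbols = 1926 bits.
Huffman merges:
merge ep(26) and ze(39): 65
merge be(59) and 65: 124
merge 124 and ka(144): 268
merge al(184) and io(190): 374
merge 268 and 374: 642
Huffman total = 65 + 124 + 268 + 374 + 642 = 1473 bits.
Saving = 1926 − 1473 = 453 bits.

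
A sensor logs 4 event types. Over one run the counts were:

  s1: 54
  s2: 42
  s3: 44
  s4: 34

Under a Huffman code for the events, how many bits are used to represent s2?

Repeatedly merge the two smallest:
combine s4(34), s2(42) → 76
combine s3(44), s1(54) → 98
combine 76, 98 → 174
s2 sits 2 levels below the root, so its codeword is 2 bits.

2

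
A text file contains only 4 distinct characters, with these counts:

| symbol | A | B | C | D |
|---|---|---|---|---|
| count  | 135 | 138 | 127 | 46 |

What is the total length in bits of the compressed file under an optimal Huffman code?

Build the Huffman tree bottom-up:
combine D(46), C(127) → 173
combine A(135), B(138) → 273
combine 173, 273 → 446
The encoded length is the sum of every internal node's weight: 173 + 273 + 446 = 892 bits.

892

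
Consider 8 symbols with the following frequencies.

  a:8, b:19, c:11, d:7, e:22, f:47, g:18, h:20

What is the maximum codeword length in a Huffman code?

Merge the two lowest-weight nodes at each step:
combine d(7), a(8) → 15
combine c(11), 15 → 26
combine g(18), b(19) → 37
combine h(20), e(22) → 42
combine 26, 37 → 63
combine 42, f(47) → 89
combine 63, 89 → 152
The rarest symbols sit at the bottom; the longest codeword is 4 bits.

4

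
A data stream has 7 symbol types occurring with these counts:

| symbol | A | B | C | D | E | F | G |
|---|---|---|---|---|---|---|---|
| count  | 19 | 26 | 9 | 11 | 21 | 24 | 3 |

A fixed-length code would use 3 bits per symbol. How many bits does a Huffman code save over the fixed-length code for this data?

38

Fixed-length: 3 bits × 113 symbols = 339 bits.
Huffman merges:
combine G(3), C(9) → 12
combine D(11), 12 → 23
combine A(19), E(21) → 40
combine 23, F(24) → 47
combine B(26), 40 → 66
combine 47, 66 → 113
Huffman total = 12 + 23 + 40 + 47 + 66 + 113 = 301 bits.
Saving = 339 − 301 = 38 bits.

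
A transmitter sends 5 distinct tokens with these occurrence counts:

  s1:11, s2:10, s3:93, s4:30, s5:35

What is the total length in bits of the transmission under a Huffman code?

337

Merge the two smallest weights repeatedly:
combine s2(10), s1(11) → 21
combine 21, s4(30) → 51
combine s5(35), 51 → 86
combine 86, s3(93) → 179
Each symbol's bit-cost is frequency × depth; summing gives 337 bits (equivalently 21 + 51 + 86 + 179).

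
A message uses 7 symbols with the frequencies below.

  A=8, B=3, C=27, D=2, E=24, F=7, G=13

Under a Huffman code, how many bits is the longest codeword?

5

Merge the two lowest-weight nodes at each step:
D(2) + B(3) → 5
5 + F(7) → 12
A(8) + 12 → 20
G(13) + 20 → 33
E(24) + C(27) → 51
33 + 51 → 84
Maximum depth reached is 5.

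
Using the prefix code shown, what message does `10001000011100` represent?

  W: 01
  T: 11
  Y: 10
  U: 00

Read left to right; each codeword is recognised as soon as it completes (prefix code):
  10→Y | 00→U | 10→Y | 00→U | 01→W | 11→T | 00→U
Decoded message: YUYUWTU

YUYUWTU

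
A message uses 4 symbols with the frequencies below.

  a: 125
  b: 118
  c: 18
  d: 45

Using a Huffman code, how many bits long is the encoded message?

Build the Huffman tree bottom-up:
c(18) + d(45) → 63
63 + b(118) → 181
a(125) + 181 → 306
Each symbol's bit-cost is frequency × depth; summing gives 550 bits (equivalently 63 + 181 + 306).

550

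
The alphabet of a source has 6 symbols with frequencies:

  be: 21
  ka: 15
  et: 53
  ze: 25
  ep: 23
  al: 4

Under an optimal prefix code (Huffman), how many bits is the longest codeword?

Merge the two lowest-weight nodes at each step:
al(4) + ka(15) → 19
19 + be(21) → 40
ep(23) + ze(25) → 48
40 + 48 → 88
et(53) + 88 → 141
The first pair merged (al, ka) ends up deepest, at depth 4.

4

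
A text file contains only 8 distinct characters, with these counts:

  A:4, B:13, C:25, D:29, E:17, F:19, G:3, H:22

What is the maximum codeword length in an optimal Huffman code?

Merge the two lowest-weight nodes at each step:
merge G(3) and A(4): 7
merge 7 and B(13): 20
merge E(17) and F(19): 36
merge 20 and H(22): 42
merge C(25) and D(29): 54
merge 36 and 42: 78
merge 54 and 78: 132
Maximum depth reached is 5.

5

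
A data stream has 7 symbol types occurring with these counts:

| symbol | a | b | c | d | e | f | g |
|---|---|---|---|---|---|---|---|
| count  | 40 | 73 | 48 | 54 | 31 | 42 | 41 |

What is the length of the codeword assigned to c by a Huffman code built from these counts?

3

Huffman merges, smallest pair first:
merge e(31) and a(40): 71
merge g(41) and f(42): 83
merge c(48) and d(54): 102
merge 71 and b(73): 144
merge 83 and 102: 185
merge 144 and 185: 329
c sits 3 levels below the root, so its codeword is 3 bits.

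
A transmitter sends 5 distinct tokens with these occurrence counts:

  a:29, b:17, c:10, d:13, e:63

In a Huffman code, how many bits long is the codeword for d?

4

Repeatedly merge the two smallest:
combine c(10), d(13) → 23
combine b(17), 23 → 40
combine a(29), 40 → 69
combine e(63), 69 → 132
The subtree containing d is merged 4 times, so code length = 4.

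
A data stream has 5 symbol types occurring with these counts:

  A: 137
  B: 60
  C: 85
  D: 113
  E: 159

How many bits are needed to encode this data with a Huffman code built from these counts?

1253

Build the Huffman tree bottom-up:
B(60) + C(85) → 145
D(113) + A(137) → 250
145 + E(159) → 304
250 + 304 → 554
The encoded length is the sum of every internal node's weight: 145 + 250 + 304 + 554 = 1253 bits.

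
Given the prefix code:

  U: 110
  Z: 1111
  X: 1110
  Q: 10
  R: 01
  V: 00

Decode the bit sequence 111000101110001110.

Read left to right; each codeword is recognised as soon as it completes (prefix code):
  1110→X | 00→V | 10→Q | 1110→X | 00→V | 1110→X
Decoded message: XVQXVX

XVQXVX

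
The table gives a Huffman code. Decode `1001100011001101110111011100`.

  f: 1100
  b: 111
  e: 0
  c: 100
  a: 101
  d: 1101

Read left to right; each codeword is recognised as soon as it completes (prefix code):
  100→c | 1100→f | 0→e | 1100→f | 1101→d | 1101→d | 1101→d | 1100→f
Decoded message: cfefdddf

cfefdddf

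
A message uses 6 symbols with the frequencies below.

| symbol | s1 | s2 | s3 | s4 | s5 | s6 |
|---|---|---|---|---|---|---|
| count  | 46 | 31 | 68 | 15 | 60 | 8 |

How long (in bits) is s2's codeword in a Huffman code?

3

Huffman merges, smallest pair first:
combine s6(8), s4(15) → 23
combine 23, s2(31) → 54
combine s1(46), 54 → 100
combine s5(60), s3(68) → 128
combine 100, 128 → 228
The subtree containing s2 is merged 3 times, so code length = 3.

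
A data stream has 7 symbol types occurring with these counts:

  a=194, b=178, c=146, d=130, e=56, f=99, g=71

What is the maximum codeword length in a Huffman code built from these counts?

Merge the two lowest-weight nodes at each step:
merge e(56) and g(71): 127
merge f(99) and 127: 226
merge d(130) and c(146): 276
merge b(178) and a(194): 372
merge 226 and 276: 502
merge 372 and 502: 874
Maximum depth reached is 4.

4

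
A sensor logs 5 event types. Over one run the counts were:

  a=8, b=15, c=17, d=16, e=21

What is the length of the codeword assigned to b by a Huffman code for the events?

Repeatedly merge the two smallest:
a(8) + b(15) → 23
d(16) + c(17) → 33
e(21) + 23 → 44
33 + 44 → 77
b's leaf is at depth 3, giving a 3-bit codeword.

3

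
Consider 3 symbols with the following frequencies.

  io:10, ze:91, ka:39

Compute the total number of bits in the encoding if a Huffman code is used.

189

Merge the two smallest weights repeatedly:
io(10) + ka(39) → 49
49 + ze(91) → 140
Each symbol's bit-cost is frequency × depth; summing gives 189 bits (equivalently 49 + 140).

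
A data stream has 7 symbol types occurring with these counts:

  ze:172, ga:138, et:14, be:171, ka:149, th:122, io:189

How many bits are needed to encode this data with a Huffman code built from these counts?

2640

Greedily combine the two least-frequent nodes:
et(14) + th(122) → 136
136 + ga(138) → 274
ka(149) + be(171) → 320
ze(172) + io(189) → 361
274 + 320 → 594
361 + 594 → 955
The encoded length is the sum of every internal node's weight: 136 + 274 + 320 + 361 + 594 + 955 = 2640 bits.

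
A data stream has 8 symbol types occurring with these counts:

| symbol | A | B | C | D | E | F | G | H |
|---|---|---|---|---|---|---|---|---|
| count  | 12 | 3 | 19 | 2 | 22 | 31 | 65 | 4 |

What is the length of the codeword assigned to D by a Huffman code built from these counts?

6

Build the tree from the bottom:
merge D(2) and B(3): 5
merge H(4) and 5: 9
merge 9 and A(12): 21
merge C(19) and 21: 40
merge E(22) and F(31): 53
merge 40 and 53: 93
merge G(65) and 93: 158
D sits 6 levels below the root, so its codeword is 6 bits.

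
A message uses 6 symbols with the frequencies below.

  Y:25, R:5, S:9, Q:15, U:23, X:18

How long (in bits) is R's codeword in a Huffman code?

4

Repeatedly merge the two smallest:
R(5) + S(9) → 14
14 + Q(15) → 29
X(18) + U(23) → 41
Y(25) + 29 → 54
41 + 54 → 95
R sits 4 levels below the root, so its codeword is 4 bits.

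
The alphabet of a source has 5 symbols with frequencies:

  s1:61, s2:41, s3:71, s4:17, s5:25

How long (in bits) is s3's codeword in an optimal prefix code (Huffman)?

2

Repeatedly merge the two smallest:
s4(17) + s5(25) → 42
s2(41) + 42 → 83
s1(61) + s3(71) → 132
83 + 132 → 215
s3 sits 2 levels below the root, so its codeword is 2 bits.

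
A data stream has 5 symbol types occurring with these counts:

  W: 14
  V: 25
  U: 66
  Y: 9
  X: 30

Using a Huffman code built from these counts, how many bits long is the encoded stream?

Merge the two smallest weights repeatedly:
Y(9) + W(14) → 23
23 + V(25) → 48
X(30) + 48 → 78
U(66) + 78 → 144
Each symbol's bit-cost is frequency × depth; summing gives 293 bits (equivalently 23 + 48 + 78 + 144).

293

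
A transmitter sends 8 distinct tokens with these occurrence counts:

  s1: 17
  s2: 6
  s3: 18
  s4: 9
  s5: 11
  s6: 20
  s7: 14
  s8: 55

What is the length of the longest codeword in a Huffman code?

Merge the two lowest-weight nodes at each step:
merge s2(6) and s4(9): 15
merge s5(11) and s7(14): 25
merge 15 and s1(17): 32
merge s3(18) and s6(20): 38
merge 25 and 32: 57
merge 38 and s8(55): 93
merge 57 and 93: 150
Maximum depth reached is 4.

4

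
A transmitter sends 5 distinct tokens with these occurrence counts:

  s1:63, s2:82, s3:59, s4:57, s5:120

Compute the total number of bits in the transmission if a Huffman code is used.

878

Build the Huffman tree bottom-up:
merge s4(57) and s3(59): 116
merge s1(63) and s2(82): 145
merge 116 and s5(120): 236
merge 145 and 236: 381
Each symbol's bit-cost is frequency × depth; summing gives 878 bits (equivalently 116 + 145 + 236 + 381).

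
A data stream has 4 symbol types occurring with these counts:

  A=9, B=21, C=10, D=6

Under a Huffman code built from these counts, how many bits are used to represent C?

2

Build the tree from the bottom:
D(6) + A(9) → 15
C(10) + 15 → 25
B(21) + 25 → 46
C sits 2 levels below the root, so its codeword is 2 bits.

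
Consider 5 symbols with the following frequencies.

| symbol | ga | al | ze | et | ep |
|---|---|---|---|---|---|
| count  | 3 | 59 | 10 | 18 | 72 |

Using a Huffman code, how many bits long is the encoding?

Merge the two smallest weights repeatedly:
merge ga(3) and ze(10): 13
merge 13 and et(18): 31
merge 31 and al(59): 90
merge ep(72) and 90: 162
The encoded length is the sum of every internal node's weight: 13 + 31 + 90 + 162 = 296 bits.

296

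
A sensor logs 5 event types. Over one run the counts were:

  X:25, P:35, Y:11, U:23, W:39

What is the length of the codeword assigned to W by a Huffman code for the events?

2

Build the tree from the bottom:
merge Y(11) and U(23): 34
merge X(25) and 34: 59
merge P(35) and W(39): 74
merge 59 and 74: 133
W's leaf is at depth 2, giving a 2-bit codeword.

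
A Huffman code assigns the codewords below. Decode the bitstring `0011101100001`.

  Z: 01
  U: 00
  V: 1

Read left to right; each codeword is recognised as soon as it completes (prefix code):
  00→U | 1→V | 1→V | 1→V | 01→Z | 1→V | 00→U | 00→U | 1→V
Decoded message: UVVVZVUUV

UVVVZVUUV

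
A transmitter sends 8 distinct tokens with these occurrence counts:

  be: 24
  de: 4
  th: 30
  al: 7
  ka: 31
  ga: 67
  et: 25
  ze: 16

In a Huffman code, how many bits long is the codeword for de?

5

Huffman merges, smallest pair first:
merge de(4) and al(7): 11
merge 11 and ze(16): 27
merge be(24) and et(25): 49
merge 27 and th(30): 57
merge ka(31) and 49: 80
merge 57 and ga(67): 124
merge 80 and 124: 204
de sits 5 levels below the root, so its codeword is 5 bits.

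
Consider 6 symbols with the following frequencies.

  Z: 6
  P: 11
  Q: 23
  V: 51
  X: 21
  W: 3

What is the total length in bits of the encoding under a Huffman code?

Merge the two smallest weights repeatedly:
combine W(3), Z(6) → 9
combine 9, P(11) → 20
combine 20, X(21) → 41
combine Q(23), 41 → 64
combine V(51), 64 → 115
Each symbol's bit-cost is frequency × depth; summing gives 249 bits (equivalently 9 + 20 + 41 + 64 + 115).

249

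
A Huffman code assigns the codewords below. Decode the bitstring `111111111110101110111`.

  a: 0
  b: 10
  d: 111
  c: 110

dddcbdad

Read left to right; each codeword is recognised as soon as it completes (prefix code):
  111→d | 111→d | 111→d | 110→c | 10→b | 111→d | 0→a | 111→d
Decoded message: dddcbdad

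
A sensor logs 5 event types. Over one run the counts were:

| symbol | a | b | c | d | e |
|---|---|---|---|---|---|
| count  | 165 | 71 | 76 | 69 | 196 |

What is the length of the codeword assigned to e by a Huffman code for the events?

Huffman merges, smallest pair first:
d(69) + b(71) → 140
c(76) + 140 → 216
a(165) + e(196) → 361
216 + 361 → 577
The subtree containing e is merged 2 times, so code length = 2.

2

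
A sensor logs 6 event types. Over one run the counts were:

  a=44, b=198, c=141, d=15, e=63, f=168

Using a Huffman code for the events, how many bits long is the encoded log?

Greedily combine the two least-frequent nodes:
combine d(15), a(44) → 59
combine 59, e(63) → 122
combine 122, c(141) → 263
combine f(168), b(198) → 366
combine 263, 366 → 629
Each symbol's bit-cost is frequency × depth; summing gives 1439 bits (equivalently 59 + 122 + 263 + 366 + 629).

1439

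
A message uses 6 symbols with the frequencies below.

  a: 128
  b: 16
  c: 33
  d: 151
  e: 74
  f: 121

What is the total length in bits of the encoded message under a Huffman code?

1218

Greedily combine the two least-frequent nodes:
b(16) + c(33) → 49
49 + e(74) → 123
f(121) + 123 → 244
a(128) + d(151) → 279
244 + 279 → 523
Each symbol's bit-cost is frequency × depth; summing gives 1218 bits (equivalently 49 + 123 + 244 + 279 + 523).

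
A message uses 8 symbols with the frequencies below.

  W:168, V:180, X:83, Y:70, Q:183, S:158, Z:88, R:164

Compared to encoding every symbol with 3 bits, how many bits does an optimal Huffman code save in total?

Fixed-length: 3 bits × 1094 symbols = 3282 bits.
Huffman merges:
Y(70) + X(83) → 153
Z(88) + 153 → 241
S(158) + R(164) → 322
W(168) + V(180) → 348
Q(183) + 241 → 424
322 + 348 → 670
424 + 670 → 1094
Huffman total = 153 + 241 + 322 + 348 + 424 + 670 + 1094 = 3252 bits.
Saving = 3282 − 3252 = 30 bits.

30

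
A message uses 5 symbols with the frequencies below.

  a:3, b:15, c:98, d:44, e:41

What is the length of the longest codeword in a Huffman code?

4

Merge the two lowest-weight nodes at each step:
a(3) + b(15) → 18
18 + e(41) → 59
d(44) + 59 → 103
c(98) + 103 → 201
The rarest symbols sit at the bottom; the longest codeword is 4 bits.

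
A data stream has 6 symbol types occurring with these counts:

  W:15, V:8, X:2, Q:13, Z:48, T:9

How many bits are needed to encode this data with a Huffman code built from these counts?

Merge the two smallest weights repeatedly:
merge X(2) and V(8): 10
merge T(9) and 10: 19
merge Q(13) and W(15): 28
merge 19 and 28: 47
merge 47 and Z(48): 95
Each symbol's bit-cost is frequency × depth; summing gives 199 bits (equivalently 10 + 19 + 28 + 47 + 95).

199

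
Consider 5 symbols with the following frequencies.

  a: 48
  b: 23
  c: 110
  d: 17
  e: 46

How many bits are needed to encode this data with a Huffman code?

Greedily combine the two least-frequent nodes:
combine d(17), b(23) → 40
combine 40, e(46) → 86
combine a(48), 86 → 134
combine c(110), 134 → 244
Total encoded bits = sum of merged weights = 40 + 86 + 134 + 244 = 504.

504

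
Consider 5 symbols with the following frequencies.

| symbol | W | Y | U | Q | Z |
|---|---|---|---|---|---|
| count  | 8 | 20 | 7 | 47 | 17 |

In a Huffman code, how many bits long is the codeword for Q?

Build the tree from the bottom:
merge U(7) and W(8): 15
merge 15 and Z(17): 32
merge Y(20) and 32: 52
merge Q(47) and 52: 99
Q is merged only at the final step, so code length = 1.

1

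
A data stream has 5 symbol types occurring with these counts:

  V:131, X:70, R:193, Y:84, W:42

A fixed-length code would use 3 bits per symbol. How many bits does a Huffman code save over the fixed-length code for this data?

Fixed-length: 3 bits × 520 symbols = 1560 bits.
Huffman merges:
merge W(42) and X(70): 112
merge Y(84) and 112: 196
merge V(131) and R(193): 324
merge 196 and 324: 520
Huffman total = 112 + 196 + 324 + 520 = 1152 bits.
Saving = 1560 − 1152 = 408 bits.

408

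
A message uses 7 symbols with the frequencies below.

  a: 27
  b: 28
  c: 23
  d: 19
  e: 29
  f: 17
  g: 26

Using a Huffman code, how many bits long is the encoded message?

478

Build the Huffman tree bottom-up:
combine f(17), d(19) → 36
combine c(23), g(26) → 49
combine a(27), b(28) → 55
combine e(29), 36 → 65
combine 49, 55 → 104
combine 65, 104 → 169
Each symbol's bit-cost is frequency × depth; summing gives 478 bits (equivalently 36 + 49 + 55 + 65 + 104 + 169).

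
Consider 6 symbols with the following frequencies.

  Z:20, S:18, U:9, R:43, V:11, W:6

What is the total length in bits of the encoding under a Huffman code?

250

Greedily combine the two least-frequent nodes:
merge W(6) and U(9): 15
merge V(11) and 15: 26
merge S(18) and Z(20): 38
merge 26 and 38: 64
merge R(43) and 64: 107
Each symbol's bit-cost is frequency × depth; summing gives 250 bits (equivalently 15 + 26 + 38 + 64 + 107).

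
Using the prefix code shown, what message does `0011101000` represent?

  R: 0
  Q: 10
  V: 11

Read left to right; each codeword is recognised as soon as it completes (prefix code):
  0→R | 0→R | 11→V | 10→Q | 10→Q | 0→R | 0→R
Decoded message: RRVQQRR

RRVQQRR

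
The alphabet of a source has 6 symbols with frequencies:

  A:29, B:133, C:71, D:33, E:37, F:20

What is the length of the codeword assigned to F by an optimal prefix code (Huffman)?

Repeatedly merge the two smallest:
F(20) + A(29) → 49
D(33) + E(37) → 70
49 + 70 → 119
C(71) + 119 → 190
B(133) + 190 → 323
F sits 4 levels below the root, so its codeword is 4 bits.

4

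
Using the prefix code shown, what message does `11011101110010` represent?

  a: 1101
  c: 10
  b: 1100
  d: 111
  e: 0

aabc

Read left to right; each codeword is recognised as soon as it completes (prefix code):
  1101→a | 1101→a | 1100→b | 10→c
Decoded message: aabc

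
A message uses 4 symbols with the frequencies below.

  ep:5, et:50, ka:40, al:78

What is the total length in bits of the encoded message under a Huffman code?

313

Greedily combine the two least-frequent nodes:
combine ep(5), ka(40) → 45
combine 45, et(50) → 95
combine al(78), 95 → 173
The encoded length is the sum of every internal node's weight: 45 + 95 + 173 = 313 bits.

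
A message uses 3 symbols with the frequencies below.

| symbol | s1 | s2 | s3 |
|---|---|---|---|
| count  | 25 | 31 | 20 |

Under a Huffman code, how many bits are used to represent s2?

Repeatedly merge the two smallest:
combine s3(20), s1(25) → 45
combine s2(31), 45 → 76
s2 sits one level below the root: a 1-bit codeword.

1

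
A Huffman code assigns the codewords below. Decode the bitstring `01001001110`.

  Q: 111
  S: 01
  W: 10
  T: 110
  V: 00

Read left to right; each codeword is recognised as soon as it completes (prefix code):
  01→S | 00→V | 10→W | 01→S | 110→T
Decoded message: SVWST

SVWST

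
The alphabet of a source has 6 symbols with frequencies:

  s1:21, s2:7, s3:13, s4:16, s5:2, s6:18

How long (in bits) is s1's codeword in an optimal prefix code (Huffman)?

2

Huffman merges, smallest pair first:
merge s5(2) and s2(7): 9
merge 9 and s3(13): 22
merge s4(16) and s6(18): 34
merge s1(21) and 22: 43
merge 34 and 43: 77
s1 sits 2 levels below the root, so its codeword is 2 bits.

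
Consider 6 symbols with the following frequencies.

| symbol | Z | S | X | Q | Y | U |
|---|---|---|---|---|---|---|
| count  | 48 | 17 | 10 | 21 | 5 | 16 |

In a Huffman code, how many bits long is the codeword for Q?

3

Build the tree from the bottom:
combine Y(5), X(10) → 15
combine 15, U(16) → 31
combine S(17), Q(21) → 38
combine 31, 38 → 69
combine Z(48), 69 → 117
The subtree containing Q is merged 3 times, so code length = 3.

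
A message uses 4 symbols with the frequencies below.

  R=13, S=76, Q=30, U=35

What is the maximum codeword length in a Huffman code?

Merge the two lowest-weight nodes at each step:
merge R(13) and Q(30): 43
merge U(35) and 43: 78
merge S(76) and 78: 154
Maximum depth reached is 3.

3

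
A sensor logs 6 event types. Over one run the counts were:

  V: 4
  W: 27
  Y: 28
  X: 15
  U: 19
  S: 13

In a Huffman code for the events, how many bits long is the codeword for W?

2

Build the tree from the bottom:
merge V(4) and S(13): 17
merge X(15) and 17: 32
merge U(19) and W(27): 46
merge Y(28) and 32: 60
merge 46 and 60: 106
W's leaf is at depth 2, giving a 2-bit codeword.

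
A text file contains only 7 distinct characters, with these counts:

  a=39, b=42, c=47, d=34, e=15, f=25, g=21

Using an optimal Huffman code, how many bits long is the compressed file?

616

Build the Huffman tree bottom-up:
combine e(15), g(21) → 36
combine f(25), d(34) → 59
combine 36, a(39) → 75
combine b(42), c(47) → 89
combine 59, 75 → 134
combine 89, 134 → 223
Each symbol's bit-cost is frequency × depth; summing gives 616 bits (equivalently 36 + 59 + 75 + 89 + 134 + 223).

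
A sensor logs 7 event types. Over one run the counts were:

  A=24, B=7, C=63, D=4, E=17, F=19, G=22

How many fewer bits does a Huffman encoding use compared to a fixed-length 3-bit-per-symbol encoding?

87

Fixed-length: 3 bits × 156 symbols = 468 bits.
Huffman merges:
combine D(4), B(7) → 11
combine 11, E(17) → 28
combine F(19), G(22) → 41
combine A(24), 28 → 52
combine 41, 52 → 93
combine C(63), 93 → 156
Huffman total = 11 + 28 + 41 + 52 + 93 + 156 = 381 bits.
Saving = 468 − 381 = 87 bits.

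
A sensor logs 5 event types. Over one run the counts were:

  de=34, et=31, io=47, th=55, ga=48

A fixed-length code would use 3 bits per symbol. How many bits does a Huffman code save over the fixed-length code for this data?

Fixed-length: 3 bits × 215 symbols = 645 bits.
Huffman merges:
merge et(31) and de(34): 65
merge io(47) and ga(48): 95
merge th(55) and 65: 120
merge 95 and 120: 215
Huffman total = 65 + 95 + 120 + 215 = 495 bits.
Saving = 645 − 495 = 150 bits.

150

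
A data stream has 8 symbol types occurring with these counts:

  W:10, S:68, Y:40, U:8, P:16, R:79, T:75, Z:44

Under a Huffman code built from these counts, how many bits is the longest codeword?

Merge the two lowest-weight nodes at each step:
combine U(8), W(10) → 18
combine P(16), 18 → 34
combine 34, Y(40) → 74
combine Z(44), S(68) → 112
combine 74, T(75) → 149
combine R(79), 112 → 191
combine 149, 191 → 340
Maximum depth reached is 5.

5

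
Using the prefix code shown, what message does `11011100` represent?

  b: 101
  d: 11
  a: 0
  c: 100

Read left to right; each codeword is recognised as soon as it completes (prefix code):
  11→d | 0→a | 11→d | 100→c
Decoded message: dadc

dadc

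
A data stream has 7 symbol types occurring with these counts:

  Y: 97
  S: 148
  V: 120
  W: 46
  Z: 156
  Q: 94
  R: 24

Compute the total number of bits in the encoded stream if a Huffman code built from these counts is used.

Build the Huffman tree bottom-up:
combine R(24), W(46) → 70
combine 70, Q(94) → 164
combine Y(97), V(120) → 217
combine S(148), Z(156) → 304
combine 164, 217 → 381
combine 304, 381 → 685
The encoded length is the sum of every internal node's weight: 70 + 164 + 217 + 304 + 381 + 685 = 1821 bits.

1821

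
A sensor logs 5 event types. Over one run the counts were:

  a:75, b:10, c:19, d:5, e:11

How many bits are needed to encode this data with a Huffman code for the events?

206

Merge the two smallest weights repeatedly:
d(5) + b(10) → 15
e(11) + 15 → 26
c(19) + 26 → 45
45 + a(75) → 120
Total encoded bits = sum of merged weights = 15 + 26 + 45 + 120 = 206.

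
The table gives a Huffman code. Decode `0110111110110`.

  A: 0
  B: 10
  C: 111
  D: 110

ADCDD

Read left to right; each codeword is recognised as soon as it completes (prefix code):
  0→A | 110→D | 111→C | 110→D | 110→D
Decoded message: ADCDD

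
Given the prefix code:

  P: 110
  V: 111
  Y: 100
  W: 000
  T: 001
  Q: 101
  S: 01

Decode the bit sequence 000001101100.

WTQY

Read left to right; each codeword is recognised as soon as it completes (prefix code):
  000→W | 001→T | 101→Q | 100→Y
Decoded message: WTQY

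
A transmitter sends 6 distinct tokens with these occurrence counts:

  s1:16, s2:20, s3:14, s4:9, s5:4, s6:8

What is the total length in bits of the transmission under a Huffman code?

175

Greedily combine the two least-frequent nodes:
s5(4) + s6(8) → 12
s4(9) + 12 → 21
s3(14) + s1(16) → 30
s2(20) + 21 → 41
30 + 41 → 71
The encoded length is the sum of every internal node's weight: 12 + 21 + 30 + 41 + 71 = 175 bits.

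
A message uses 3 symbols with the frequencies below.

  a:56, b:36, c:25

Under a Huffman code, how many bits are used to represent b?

2

Repeatedly merge the two smallest:
combine c(25), b(36) → 61
combine a(56), 61 → 117
b's leaf is at depth 2, giving a 2-bit codeword.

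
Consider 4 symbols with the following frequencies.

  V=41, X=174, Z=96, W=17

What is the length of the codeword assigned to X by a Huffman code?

1

Huffman merges, smallest pair first:
W(17) + V(41) → 58
58 + Z(96) → 154
154 + X(174) → 328
X sits one level below the root: a 1-bit codeword.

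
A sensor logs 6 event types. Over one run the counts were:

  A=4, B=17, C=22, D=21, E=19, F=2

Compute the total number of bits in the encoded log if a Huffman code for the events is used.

Build the Huffman tree bottom-up:
combine F(2), A(4) → 6
combine 6, B(17) → 23
combine E(19), D(21) → 40
combine C(22), 23 → 45
combine 40, 45 → 85
Each symbol's bit-cost is frequency × depth; summing gives 199 bits (equivalently 6 + 23 + 40 + 45 + 85).

199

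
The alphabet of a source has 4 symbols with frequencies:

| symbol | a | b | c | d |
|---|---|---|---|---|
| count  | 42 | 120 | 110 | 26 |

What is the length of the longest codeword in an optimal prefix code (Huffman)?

3

Merge the two lowest-weight nodes at each step:
combine d(26), a(42) → 68
combine 68, c(110) → 178
combine b(120), 178 → 298
Maximum depth reached is 3.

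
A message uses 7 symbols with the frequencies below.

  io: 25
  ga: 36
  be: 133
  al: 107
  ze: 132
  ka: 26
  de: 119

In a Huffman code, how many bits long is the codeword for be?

Huffman merges, smallest pair first:
combine io(25), ka(26) → 51
combine ga(36), 51 → 87
combine 87, al(107) → 194
combine de(119), ze(132) → 251
combine be(133), 194 → 327
combine 251, 327 → 578
The subtree containing be is merged 2 times, so code length = 2.

2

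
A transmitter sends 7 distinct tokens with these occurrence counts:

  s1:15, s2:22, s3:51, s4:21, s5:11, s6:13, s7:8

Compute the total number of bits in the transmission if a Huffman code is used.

368

Build the Huffman tree bottom-up:
s7(8) + s5(11) → 19
s6(13) + s1(15) → 28
19 + s4(21) → 40
s2(22) + 28 → 50
40 + 50 → 90
s3(51) + 90 → 141
Each symbol's bit-cost is frequency × depth; summing gives 368 bits (equivalently 19 + 28 + 40 + 50 + 90 + 141).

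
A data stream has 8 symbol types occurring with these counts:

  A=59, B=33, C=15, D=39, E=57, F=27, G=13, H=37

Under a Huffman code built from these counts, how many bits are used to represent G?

Build the tree from the bottom:
merge G(13) and C(15): 28
merge F(27) and 28: 55
merge B(33) and H(37): 70
merge D(39) and 55: 94
merge E(57) and A(59): 116
merge 70 and 94: 164
merge 116 and 164: 280
The subtree containing G is merged 5 times, so code length = 5.

5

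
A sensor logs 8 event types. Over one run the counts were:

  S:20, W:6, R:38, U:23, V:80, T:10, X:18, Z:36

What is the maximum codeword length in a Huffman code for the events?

Merge the two lowest-weight nodes at each step:
W(6) + T(10) → 16
16 + X(18) → 34
S(20) + U(23) → 43
34 + Z(36) → 70
R(38) + 43 → 81
70 + V(80) → 150
81 + 150 → 231
The first pair merged (W, T) ends up deepest, at depth 5.

5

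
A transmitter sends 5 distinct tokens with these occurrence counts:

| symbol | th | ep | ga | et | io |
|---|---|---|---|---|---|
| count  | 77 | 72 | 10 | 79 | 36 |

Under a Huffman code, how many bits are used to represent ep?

2

Huffman merges, smallest pair first:
merge ga(10) and io(36): 46
merge 46 and ep(72): 118
merge th(77) and et(79): 156
merge 118 and 156: 274
ep sits 2 levels below the root, so its codeword is 2 bits.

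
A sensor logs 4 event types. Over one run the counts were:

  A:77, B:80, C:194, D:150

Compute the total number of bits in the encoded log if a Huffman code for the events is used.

Greedily combine the two least-frequent nodes:
A(77) + B(80) → 157
D(150) + 157 → 307
C(194) + 307 → 501
The encoded length is the sum of every internal node's weight: 157 + 307 + 501 = 965 bits.

965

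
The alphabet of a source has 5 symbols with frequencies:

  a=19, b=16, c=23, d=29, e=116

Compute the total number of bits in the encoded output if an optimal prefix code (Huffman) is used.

Greedily combine the two least-frequent nodes:
merge b(16) and a(19): 35
merge c(23) and d(29): 52
merge 35 and 52: 87
merge 87 and e(116): 203
Each symbol's bit-cost is frequency × depth; summing gives 377 bits (equivalently 35 + 52 + 87 + 203).

377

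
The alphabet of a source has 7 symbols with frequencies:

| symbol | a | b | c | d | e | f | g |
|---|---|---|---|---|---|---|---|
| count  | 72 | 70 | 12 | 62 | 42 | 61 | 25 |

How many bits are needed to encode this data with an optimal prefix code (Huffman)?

927

Greedily combine the two least-frequent nodes:
merge c(12) and g(25): 37
merge 37 and e(42): 79
merge f(61) and d(62): 123
merge b(70) and a(72): 142
merge 79 and 123: 202
merge 142 and 202: 344
The encoded length is the sum of every internal node's weight: 37 + 79 + 123 + 142 + 202 + 344 = 927 bits.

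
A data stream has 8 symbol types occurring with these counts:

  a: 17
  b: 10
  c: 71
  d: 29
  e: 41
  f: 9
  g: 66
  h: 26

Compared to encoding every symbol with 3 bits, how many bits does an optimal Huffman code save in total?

82

Fixed-length: 3 bits × 269 symbols = 807 bits.
Huffman merges:
combine f(9), b(10) → 19
combine a(17), 19 → 36
combine h(26), d(29) → 55
combine 36, e(41) → 77
combine 55, g(66) → 121
combine c(71), 77 → 148
combine 121, 148 → 269
Huffman total = 19 + 36 + 55 + 77 + 121 + 148 + 269 = 725 bits.
Saving = 807 − 725 = 82 bits.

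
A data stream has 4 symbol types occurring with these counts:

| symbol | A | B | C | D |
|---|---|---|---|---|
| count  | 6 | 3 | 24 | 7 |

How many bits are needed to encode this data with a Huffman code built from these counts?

Build the Huffman tree bottom-up:
combine B(3), A(6) → 9
combine D(7), 9 → 16
combine 16, C(24) → 40
Total encoded bits = sum of merged weights = 9 + 16 + 40 = 65.

65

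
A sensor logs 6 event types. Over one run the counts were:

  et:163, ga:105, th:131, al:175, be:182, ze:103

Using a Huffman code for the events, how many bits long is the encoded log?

2220

Merge the two smallest weights repeatedly:
merge ze(103) and ga(105): 208
merge th(131) and et(163): 294
merge al(175) and be(182): 357
merge 208 and 294: 502
merge 357 and 502: 859
Total encoded bits = sum of merged weights = 208 + 294 + 357 + 502 + 859 = 2220.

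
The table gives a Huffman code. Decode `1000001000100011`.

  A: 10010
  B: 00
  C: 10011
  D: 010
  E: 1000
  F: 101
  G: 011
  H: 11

Read left to right; each codeword is recognised as soon as it completes (prefix code):
  1000→E | 00→B | 1000→E | 1000→E | 11→H
Decoded message: EBEEH

EBEEH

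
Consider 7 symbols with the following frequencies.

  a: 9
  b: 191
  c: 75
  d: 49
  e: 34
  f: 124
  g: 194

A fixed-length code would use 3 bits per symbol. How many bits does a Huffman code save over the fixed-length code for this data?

374

Fixed-length: 3 bits × 676 symbols = 2028 bits.
Huffman merges:
combine a(9), e(34) → 43
combine 43, d(49) → 92
combine c(75), 92 → 167
combine f(124), 167 → 291
combine b(191), g(194) → 385
combine 291, 385 → 676
Huffman total = 43 + 92 + 167 + 291 + 385 + 676 = 1654 bits.
Saving = 2028 − 1654 = 374 bits.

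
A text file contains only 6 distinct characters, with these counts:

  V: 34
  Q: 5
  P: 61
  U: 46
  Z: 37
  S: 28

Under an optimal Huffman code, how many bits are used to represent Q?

Build the tree from the bottom:
merge Q(5) and S(28): 33
merge 33 and V(34): 67
merge Z(37) and U(46): 83
merge P(61) and 67: 128
merge 83 and 128: 211
Q sits 4 levels below the root, so its codeword is 4 bits.

4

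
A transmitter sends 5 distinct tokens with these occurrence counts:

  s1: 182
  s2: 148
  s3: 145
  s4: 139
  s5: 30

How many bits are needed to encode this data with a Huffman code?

1457

Build the Huffman tree bottom-up:
merge s5(30) and s4(139): 169
merge s3(145) and s2(148): 293
merge 169 and s1(182): 351
merge 293 and 351: 644
The encoded length is the sum of every internal node's weight: 169 + 293 + 351 + 644 = 1457 bits.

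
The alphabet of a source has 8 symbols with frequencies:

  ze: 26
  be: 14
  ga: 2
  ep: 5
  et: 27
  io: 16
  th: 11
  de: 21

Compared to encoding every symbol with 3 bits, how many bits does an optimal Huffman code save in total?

28

Fixed-length: 3 bits × 122 symbols = 366 bits.
Huffman merges:
combine ga(2), ep(5) → 7
combine 7, th(11) → 18
combine be(14), io(16) → 30
combine 18, de(21) → 39
combine ze(26), et(27) → 53
combine 30, 39 → 69
combine 53, 69 → 122
Huffman total = 7 + 18 + 30 + 39 + 53 + 69 + 122 = 338 bits.
Saving = 366 − 338 = 28 bits.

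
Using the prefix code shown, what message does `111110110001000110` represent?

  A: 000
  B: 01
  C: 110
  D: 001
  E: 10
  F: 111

FCCDAC

Read left to right; each codeword is recognised as soon as it completes (prefix code):
  111→F | 110→C | 110→C | 001→D | 000→A | 110→C
Decoded message: FCCDAC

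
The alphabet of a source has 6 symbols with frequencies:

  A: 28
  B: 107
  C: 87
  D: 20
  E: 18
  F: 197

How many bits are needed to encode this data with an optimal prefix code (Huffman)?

Greedily combine the two least-frequent nodes:
E(18) + D(20) → 38
A(28) + 38 → 66
66 + C(87) → 153
B(107) + 153 → 260
F(197) + 260 → 457
Total encoded bits = sum of merged weights = 38 + 66 + 153 + 260 + 457 = 974.

974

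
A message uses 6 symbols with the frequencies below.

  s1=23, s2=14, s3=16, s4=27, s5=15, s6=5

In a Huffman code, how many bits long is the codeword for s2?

Build the tree from the bottom:
combine s6(5), s2(14) → 19
combine s5(15), s3(16) → 31
combine 19, s1(23) → 42
combine s4(27), 31 → 58
combine 42, 58 → 100
The subtree containing s2 is merged 3 times, so code length = 3.

3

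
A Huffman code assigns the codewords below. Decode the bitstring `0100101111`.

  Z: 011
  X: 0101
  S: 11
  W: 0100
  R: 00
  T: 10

Read left to right; each codeword is recognised as soon as it completes (prefix code):
  0100→W | 10→T | 11→S | 11→S
Decoded message: WTSS

WTSS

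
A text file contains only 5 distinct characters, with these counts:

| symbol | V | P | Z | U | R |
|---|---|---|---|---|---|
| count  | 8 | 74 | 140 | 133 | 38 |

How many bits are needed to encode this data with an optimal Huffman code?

Greedily combine the two least-frequent nodes:
combine V(8), R(38) → 46
combine 46, P(74) → 120
combine 120, U(133) → 253
combine Z(140), 253 → 393
Total encoded bits = sum of merged weights = 46 + 120 + 253 + 393 = 812.

812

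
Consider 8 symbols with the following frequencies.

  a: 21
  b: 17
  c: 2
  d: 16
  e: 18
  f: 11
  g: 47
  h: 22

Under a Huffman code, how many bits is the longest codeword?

4

Merge the two lowest-weight nodes at each step:
c(2) + f(11) → 13
13 + d(16) → 29
b(17) + e(18) → 35
a(21) + h(22) → 43
29 + 35 → 64
43 + g(47) → 90
64 + 90 → 154
Maximum depth reached is 4.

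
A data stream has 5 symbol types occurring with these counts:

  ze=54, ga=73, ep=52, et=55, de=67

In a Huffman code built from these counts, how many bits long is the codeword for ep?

Huffman merges, smallest pair first:
combine ep(52), ze(54) → 106
combine et(55), de(67) → 122
combine ga(73), 106 → 179
combine 122, 179 → 301
The subtree containing ep is merged 3 times, so code length = 3.

3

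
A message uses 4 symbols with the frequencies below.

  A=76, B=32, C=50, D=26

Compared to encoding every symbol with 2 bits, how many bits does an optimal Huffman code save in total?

18

Fixed-length: 2 bits × 184 symbols = 368 bits.
Huffman merges:
merge D(26) and B(32): 58
merge C(50) and 58: 108
merge A(76) and 108: 184
Huffman total = 58 + 108 + 184 = 350 bits.
Saving = 368 − 350 = 18 bits.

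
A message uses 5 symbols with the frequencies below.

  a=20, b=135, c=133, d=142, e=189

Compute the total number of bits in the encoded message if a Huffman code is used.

1391

Build the Huffman tree bottom-up:
a(20) + c(133) → 153
b(135) + d(142) → 277
153 + e(189) → 342
277 + 342 → 619
Total encoded bits = sum of merged weights = 153 + 277 + 342 + 619 = 1391.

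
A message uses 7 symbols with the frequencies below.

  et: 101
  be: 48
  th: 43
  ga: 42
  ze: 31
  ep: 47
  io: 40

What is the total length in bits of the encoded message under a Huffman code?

Greedily combine the two least-frequent nodes:
merge ze(31) and io(40): 71
merge ga(42) and th(43): 85
merge ep(47) and be(48): 95
merge 71 and 85: 156
merge 95 and et(101): 196
merge 156 and 196: 352
The encoded length is the sum of every internal node's weight: 71 + 85 + 95 + 156 + 196 + 352 = 955 bits.

955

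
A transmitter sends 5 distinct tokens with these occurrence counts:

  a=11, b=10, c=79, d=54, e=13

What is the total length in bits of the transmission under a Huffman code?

Build the Huffman tree bottom-up:
merge b(10) and a(11): 21
merge e(13) and 21: 34
merge 34 and d(54): 88
merge c(79) and 88: 167
The encoded length is the sum of every internal node's weight: 21 + 34 + 88 + 167 = 310 bits.

310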